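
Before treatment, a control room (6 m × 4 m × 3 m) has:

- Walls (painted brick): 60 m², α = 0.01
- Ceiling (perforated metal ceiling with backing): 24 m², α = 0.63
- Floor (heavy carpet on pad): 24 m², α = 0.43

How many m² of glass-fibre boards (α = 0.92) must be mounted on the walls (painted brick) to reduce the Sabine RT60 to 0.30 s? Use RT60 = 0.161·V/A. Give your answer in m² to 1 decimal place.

Summing Sᵢαᵢ: 0.600 + 15.120 + 10.320 → A₁ = 26.040 sabins.
Required A₂ = 0.161·72/0.30 = 38.640 sabins.
Absorption to add: 38.640 − 26.040 = 12.600 sabins.
Net gain per m²: Δα = 0.92 − 0.01 = 0.91.
Panel area = 12.600 / 0.91 = 13.8 m².

13.8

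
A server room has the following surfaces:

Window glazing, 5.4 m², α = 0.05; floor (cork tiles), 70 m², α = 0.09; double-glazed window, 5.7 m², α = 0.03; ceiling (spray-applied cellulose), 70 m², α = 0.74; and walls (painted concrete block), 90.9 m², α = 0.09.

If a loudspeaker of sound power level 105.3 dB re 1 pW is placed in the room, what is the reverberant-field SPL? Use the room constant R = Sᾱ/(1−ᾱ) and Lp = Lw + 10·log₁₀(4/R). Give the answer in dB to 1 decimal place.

91.7 dB

A = 66.722 sabins; S = 242.0 m².
ᾱ = 0.2757, so room constant R = A/(1−ᾱ) = 92.119 m².
Lp = 105.3 + 10·log₁₀(4/92.119) = 105.3 + (-13.62) = 91.7 dB.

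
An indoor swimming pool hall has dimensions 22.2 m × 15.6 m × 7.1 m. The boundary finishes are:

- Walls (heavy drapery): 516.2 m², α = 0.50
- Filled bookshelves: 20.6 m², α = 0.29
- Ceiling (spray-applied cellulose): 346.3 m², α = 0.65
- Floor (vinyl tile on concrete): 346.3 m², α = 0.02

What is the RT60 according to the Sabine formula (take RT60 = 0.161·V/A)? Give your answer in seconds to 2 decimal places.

Summing Sᵢαᵢ: 258.100 + 5.974 + 225.095 + 6.926 → A = 496.095 sabins.
Room volume: 2458.872 m³.
RT60 = 0.161 · V / A = 0.161 × 2458.872 / 496.095 = 0.80 s.

0.80 s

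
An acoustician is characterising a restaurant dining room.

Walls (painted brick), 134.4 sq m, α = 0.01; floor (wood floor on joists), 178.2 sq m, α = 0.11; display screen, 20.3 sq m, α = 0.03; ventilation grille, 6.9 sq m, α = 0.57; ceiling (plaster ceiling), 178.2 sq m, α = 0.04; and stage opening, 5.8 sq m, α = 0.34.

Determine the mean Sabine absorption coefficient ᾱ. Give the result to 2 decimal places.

S = Σ Sᵢ = 134.4 + 178.2 + 20.3 + 6.9 + 178.2 + 5.8 = 523.8 sq m.
Σ(Sᵢαᵢ) = 134.4×0.01 + 178.2×0.11 + 20.3×0.03 + 6.9×0.57 + 178.2×0.04 + 5.8×0.34 = 34.588.
ᾱ = 34.588 / 523.8 = 0.07.

0.07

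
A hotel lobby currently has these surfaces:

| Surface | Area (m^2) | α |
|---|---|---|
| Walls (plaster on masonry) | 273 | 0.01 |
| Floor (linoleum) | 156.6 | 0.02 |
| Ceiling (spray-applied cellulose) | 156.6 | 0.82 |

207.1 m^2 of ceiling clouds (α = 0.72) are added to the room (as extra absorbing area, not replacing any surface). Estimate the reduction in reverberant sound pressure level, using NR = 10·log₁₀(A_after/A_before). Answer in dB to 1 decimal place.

A_before = Σ Sᵢαᵢ = 273·0.01 + 156.6·0.02 + 156.6·0.82 = 134.274 sabins.
Added absorption = 207.1 × 0.72 = 149.112 sabins.
New total A_after = 283.386 sabins.
Reduction = 10 log₁₀(A_after/A_before) = 10 log₁₀(2.1105) = 3.2 dB.

3.2 dB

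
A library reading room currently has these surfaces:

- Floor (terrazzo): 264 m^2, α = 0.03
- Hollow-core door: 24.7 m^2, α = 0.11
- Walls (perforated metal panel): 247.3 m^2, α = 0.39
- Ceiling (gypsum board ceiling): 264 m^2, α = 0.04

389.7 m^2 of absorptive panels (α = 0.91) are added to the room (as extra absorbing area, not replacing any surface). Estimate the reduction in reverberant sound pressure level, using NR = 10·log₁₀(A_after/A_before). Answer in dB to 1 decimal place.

6.0 dB

Summing Sᵢαᵢ: 7.920 + 2.717 + 96.447 + 10.560 → A_before = 117.644 sabins.
Treatment contributes 389.7·0.91 = 354.627 sabins.
A_after = 117.644 + 354.627 = 472.271 sabins.
NR = 10·log₁₀(472.271/117.644) = 6.0 dB.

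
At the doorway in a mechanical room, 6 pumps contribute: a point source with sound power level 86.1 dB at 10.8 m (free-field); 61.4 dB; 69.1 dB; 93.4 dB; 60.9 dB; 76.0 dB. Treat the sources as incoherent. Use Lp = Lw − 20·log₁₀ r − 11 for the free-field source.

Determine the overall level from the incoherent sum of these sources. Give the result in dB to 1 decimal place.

Source at 10.8 m: Lp = 86.1 − 20·log₁₀(10.8) − 11 = 54.4 dB.
Σ 10^(Lᵢ/10) = 2.239e+09.
Combined level = 10 log₁₀(2.239e+09) = 93.5 dB.

93.5 dB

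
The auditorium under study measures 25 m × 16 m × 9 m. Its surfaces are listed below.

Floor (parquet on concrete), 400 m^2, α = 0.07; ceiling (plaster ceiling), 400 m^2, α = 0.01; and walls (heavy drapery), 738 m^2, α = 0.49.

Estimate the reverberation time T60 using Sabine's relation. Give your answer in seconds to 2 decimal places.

Equivalent absorption area: A = 400×0.07 + 400×0.01 + 738×0.49 = 393.620 m^2.
Volume V = 25 × 16 × 9 = 3600 m³.
T = 0.161 V/A = 0.161·3600/393.620 = 1.47 s.

1.47 s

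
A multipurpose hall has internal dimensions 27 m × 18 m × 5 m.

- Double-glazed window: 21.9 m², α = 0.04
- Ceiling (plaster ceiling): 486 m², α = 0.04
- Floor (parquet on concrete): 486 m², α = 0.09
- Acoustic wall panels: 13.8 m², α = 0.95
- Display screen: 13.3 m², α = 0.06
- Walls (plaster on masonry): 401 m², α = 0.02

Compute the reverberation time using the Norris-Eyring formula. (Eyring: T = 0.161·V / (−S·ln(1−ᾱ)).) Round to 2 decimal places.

S = Σ Sᵢ = 1422.0 m².
Absorption A = 21.9·0.04 + 486·0.04 + 486·0.09 + 13.8·0.95 + 13.3·0.06 + 401·0.02 = 85.984 sabins.
Mean coefficient ᾱ = A/S = 0.0605.
−S·ln(1−ᾱ) = −1422.0 × ln(1 − 0.0605) = 88.743.
V = 27 × 18 × 5 = 2430 m³.
RT60 = 0.161 × 2430 / 88.743 = 4.41 s.

4.41 s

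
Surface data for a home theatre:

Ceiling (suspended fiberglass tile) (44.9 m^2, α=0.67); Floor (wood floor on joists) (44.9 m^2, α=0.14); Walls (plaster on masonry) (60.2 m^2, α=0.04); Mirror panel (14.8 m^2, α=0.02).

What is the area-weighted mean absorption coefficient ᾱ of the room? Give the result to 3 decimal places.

0.237

S = Σ Sᵢ = 44.9 + 44.9 + 60.2 + 14.8 = 164.8 m^2.
Σ(Sᵢαᵢ) = 44.9×0.67 + 44.9×0.14 + 60.2×0.04 + 14.8×0.02 = 39.073.
ᾱ = A/S = 0.237.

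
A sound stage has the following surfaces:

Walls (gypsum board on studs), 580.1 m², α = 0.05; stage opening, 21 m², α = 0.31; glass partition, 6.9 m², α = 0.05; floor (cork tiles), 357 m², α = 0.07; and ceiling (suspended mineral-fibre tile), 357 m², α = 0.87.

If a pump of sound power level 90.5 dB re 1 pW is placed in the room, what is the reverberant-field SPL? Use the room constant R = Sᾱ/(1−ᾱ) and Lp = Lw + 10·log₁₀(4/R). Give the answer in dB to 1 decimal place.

Σ(Sᵢαᵢ) = 580.1×0.05 + 21×0.31 + 6.9×0.05 + 357×0.07 + 357×0.87 = 371.440; total area S = 1322.0 m².
ᾱ = 371.440/1322.0 = 0.2810; R = Sᾱ/(1−ᾱ) = 371.440/(1−0.2810) = 516.606 m².
Lp = 90.5 + 10·log₁₀(4/516.606) = 90.5 + (-21.11) = 69.4 dB.

69.4 dB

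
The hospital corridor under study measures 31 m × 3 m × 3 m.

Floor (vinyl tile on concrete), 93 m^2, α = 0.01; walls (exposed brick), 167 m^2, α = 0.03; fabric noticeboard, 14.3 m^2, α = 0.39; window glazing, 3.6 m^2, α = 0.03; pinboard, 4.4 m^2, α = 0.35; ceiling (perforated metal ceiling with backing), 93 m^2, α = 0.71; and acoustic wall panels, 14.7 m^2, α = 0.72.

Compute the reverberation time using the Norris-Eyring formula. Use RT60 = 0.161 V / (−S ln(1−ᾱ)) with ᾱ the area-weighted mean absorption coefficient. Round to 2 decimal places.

S = Σ Sᵢ = 390.0 m^2.
Absorption A = 93·0.01 + 167·0.03 + 14.3·0.39 + 3.6·0.03 + 4.4·0.35 + 93·0.71 + 14.7·0.72 = 89.779 sabins.
ᾱ = 89.779 / 390.0 = 0.2302.
−S·ln(1−ᾱ) = −390.0 × ln(1 − 0.2302) = 102.034.
V = 31 × 3 × 3 = 279 m³.
RT60 = 0.161 × 279 / 102.034 = 0.44 s.

0.44 s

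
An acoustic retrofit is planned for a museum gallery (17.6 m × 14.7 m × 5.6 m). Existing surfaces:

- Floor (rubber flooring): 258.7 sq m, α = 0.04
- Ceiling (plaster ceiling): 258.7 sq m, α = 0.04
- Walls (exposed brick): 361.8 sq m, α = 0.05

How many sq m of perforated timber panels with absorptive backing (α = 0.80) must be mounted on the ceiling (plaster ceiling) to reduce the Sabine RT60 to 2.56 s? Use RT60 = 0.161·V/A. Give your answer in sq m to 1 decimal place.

Summing Sᵢαᵢ: 10.348 + 10.348 + 18.090 → A₁ = 38.786 sabins.
Required A₂ = 0.161·1448.832/2.56 = 91.118 sabins.
ΔA needed = 91.118 − 38.786 = 52.332 sabins.
Net gain per sq m: Δα = 0.80 − 0.04 = 0.76.
Area = ΔA/Δα = 52.332/0.76 = 68.9 sq m.

68.9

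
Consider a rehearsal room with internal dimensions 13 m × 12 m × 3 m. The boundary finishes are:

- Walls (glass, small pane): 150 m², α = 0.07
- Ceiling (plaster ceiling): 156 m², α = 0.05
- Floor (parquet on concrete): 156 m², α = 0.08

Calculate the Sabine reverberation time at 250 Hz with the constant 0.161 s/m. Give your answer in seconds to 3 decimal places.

2.448 s

A = Σ Sᵢαᵢ = 150·0.07 + 156·0.05 + 156·0.08 = 30.780 sabins.
V = 13·12·3 = 468 m³.
RT60 = 0.161 · V / A = 0.161 × 468 / 30.780 = 2.448 s.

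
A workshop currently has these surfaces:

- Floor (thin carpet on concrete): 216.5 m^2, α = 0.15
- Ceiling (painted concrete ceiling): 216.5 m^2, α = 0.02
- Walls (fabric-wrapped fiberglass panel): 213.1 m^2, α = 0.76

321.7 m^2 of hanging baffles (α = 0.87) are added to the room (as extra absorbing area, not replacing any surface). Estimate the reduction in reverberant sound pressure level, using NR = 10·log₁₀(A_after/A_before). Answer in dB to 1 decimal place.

Equivalent absorption area: A_before = 216.5*0.15 + 216.5*0.02 + 213.1*0.76 = 198.761 m^2.
Added absorption = 321.7 × 0.87 = 279.879 sabins.
New total A_after = 478.640 sabins.
Reduction = 10 log₁₀(A_after/A_before) = 10 log₁₀(2.4081) = 3.8 dB.

3.8 dB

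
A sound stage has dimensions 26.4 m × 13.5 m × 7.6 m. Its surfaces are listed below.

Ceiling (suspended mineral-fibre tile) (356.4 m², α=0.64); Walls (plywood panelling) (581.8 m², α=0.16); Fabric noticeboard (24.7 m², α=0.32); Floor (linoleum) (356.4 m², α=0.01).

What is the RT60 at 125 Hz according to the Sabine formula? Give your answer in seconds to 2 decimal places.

Total absorption A = 356.4×0.64 + 581.8×0.16 + 24.7×0.32 + 356.4×0.01
  = 228.096 + 93.088 + 7.904 + 3.564 = 332.652 m² sabins.
V = 26.4·13.5·7.6 = 2708.64 m³.
Sabine: RT60 = 0.161 × 2708.64 / 332.652 = 1.31 s.

1.31 sec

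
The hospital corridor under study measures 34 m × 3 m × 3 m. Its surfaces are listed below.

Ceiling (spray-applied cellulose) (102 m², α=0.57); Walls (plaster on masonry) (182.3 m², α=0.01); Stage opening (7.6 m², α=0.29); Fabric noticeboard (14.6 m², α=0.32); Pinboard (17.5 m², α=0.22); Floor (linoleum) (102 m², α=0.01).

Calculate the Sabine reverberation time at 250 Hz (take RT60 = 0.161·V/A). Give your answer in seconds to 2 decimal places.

Summing Sᵢαᵢ: 58.140 + 1.823 + 2.204 + 4.672 + 3.850 + 1.020 → A = 71.709 sabins.
V = 34·3·3 = 306 m³.
T = 0.161 V/A = 0.161·306/71.709 = 0.69 s.

0.69 s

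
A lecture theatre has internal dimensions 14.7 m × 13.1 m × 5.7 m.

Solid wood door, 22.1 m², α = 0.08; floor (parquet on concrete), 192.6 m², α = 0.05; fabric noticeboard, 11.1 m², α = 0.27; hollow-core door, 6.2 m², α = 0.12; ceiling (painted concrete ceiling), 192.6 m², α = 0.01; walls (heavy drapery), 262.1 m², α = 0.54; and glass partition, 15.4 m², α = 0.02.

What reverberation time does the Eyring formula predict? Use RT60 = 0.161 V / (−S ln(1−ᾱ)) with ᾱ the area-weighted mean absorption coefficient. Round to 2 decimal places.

Total surface area S = 22.1 + 192.6 + 11.1 + 6.2 + 192.6 + 262.1 + 15.4 = 702.1 m².
Absorption A = 22.1·0.08 + 192.6·0.05 + 11.1·0.27 + 6.2·0.12 + 192.6·0.01 + 262.1·0.54 + 15.4·0.02 = 158.907 sabins.
Mean coefficient ᾱ = A/S = 0.2263.
−S·ln(1−ᾱ) = −702.1 × ln(1 − 0.2263) = 180.139.
V = 14.7 × 13.1 × 5.7 = 1097.649 m³.
T = 0.161·V/[−S·ln(1−ᾱ)] = 0.161·1097.649/180.139 = 0.98 s.

0.98 sec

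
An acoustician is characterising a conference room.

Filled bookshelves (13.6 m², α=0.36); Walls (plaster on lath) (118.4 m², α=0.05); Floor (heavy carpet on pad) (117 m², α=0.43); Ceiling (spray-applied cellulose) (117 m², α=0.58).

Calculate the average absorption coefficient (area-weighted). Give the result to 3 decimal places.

Total surface area S = 366.0 m².
A = 13.6·0.36 + 118.4·0.05 + 117·0.43 + 117·0.58 = 128.986 sabins.
ᾱ = 128.986 / 366.0 = 0.352.

0.352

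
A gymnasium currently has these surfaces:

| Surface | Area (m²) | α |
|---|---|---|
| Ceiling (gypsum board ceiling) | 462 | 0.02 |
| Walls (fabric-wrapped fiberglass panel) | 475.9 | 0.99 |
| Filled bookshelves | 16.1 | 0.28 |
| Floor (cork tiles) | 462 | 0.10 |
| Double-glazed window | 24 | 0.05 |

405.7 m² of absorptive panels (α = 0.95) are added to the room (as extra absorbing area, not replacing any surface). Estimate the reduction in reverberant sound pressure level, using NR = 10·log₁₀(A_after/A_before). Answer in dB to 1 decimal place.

2.4 dB

Equivalent absorption area: A_before = 462*0.02 + 475.9*0.99 + 16.1*0.28 + 462*0.10 + 24*0.05 = 532.289 m².
Treatment contributes 405.7·0.95 = 385.415 sabins.
A_after = 532.289 + 385.415 = 917.704 sabins.
NR = 10·log₁₀(917.704/532.289) = 2.4 dB.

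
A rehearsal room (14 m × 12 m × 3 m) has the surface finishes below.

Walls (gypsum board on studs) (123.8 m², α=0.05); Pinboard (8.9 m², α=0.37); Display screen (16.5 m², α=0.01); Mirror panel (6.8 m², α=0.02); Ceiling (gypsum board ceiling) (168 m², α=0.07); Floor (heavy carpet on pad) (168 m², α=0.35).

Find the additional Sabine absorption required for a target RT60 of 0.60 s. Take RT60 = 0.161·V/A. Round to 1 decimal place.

54.9 sabins

A₁ = Σ Sᵢαᵢ = 123.8×0.05 + 8.9×0.37 + 16.5×0.01 + 6.8×0.02 + 168×0.07 + 168×0.35 = 80.344 sabins.
V = 504 m³. Required absorption A₂ = 0.161 × 504 / 0.60 = 135.240 sabins.
ΔA = A₂ − A₁ = 135.240 − 80.344 = 54.9 sabins.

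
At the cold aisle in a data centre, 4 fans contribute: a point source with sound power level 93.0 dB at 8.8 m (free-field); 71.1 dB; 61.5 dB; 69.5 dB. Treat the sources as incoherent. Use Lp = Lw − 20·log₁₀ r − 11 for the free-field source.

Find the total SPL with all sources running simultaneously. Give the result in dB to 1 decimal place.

74.0 dB

Source at 8.8 m: Lp = 93.0 − 20·log₁₀(8.8) − 11 = 63.1 dB.
Σ 10^(Lᵢ/10) = 2.525e+07.
Back to dB: 10·log₁₀ Σ = 74.0 dB.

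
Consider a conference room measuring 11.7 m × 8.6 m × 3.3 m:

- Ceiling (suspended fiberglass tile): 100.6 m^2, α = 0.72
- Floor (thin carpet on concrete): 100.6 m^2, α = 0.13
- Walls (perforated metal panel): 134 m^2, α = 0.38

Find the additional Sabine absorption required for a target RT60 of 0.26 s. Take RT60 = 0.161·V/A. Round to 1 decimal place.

Equivalent absorption area: A₁ = 100.6·0.72 + 100.6·0.13 + 134·0.38 = 136.430 m^2.
V = 332.046 m³. Required absorption A₂ = 0.161 × 332.046 / 0.26 = 205.613 sabins.
Additional absorption ΔA = 205.613 − 136.430 = 69.2 sabins.

69.2 sabins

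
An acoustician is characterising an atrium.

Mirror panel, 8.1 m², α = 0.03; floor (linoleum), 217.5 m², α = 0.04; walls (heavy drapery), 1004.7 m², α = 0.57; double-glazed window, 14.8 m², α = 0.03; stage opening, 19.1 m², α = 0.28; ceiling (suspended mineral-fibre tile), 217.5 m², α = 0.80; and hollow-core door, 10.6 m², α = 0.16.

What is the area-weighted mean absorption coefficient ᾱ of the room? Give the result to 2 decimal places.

Total surface area S = 1492.3 m².
A = 8.1·0.03 + 217.5·0.04 + 1004.7·0.57 + 14.8·0.03 + 19.1·0.28 + 217.5·0.80 + 10.6·0.16 = 763.110 sabins.
ᾱ = 763.110 / 1492.3 = 0.51.

0.51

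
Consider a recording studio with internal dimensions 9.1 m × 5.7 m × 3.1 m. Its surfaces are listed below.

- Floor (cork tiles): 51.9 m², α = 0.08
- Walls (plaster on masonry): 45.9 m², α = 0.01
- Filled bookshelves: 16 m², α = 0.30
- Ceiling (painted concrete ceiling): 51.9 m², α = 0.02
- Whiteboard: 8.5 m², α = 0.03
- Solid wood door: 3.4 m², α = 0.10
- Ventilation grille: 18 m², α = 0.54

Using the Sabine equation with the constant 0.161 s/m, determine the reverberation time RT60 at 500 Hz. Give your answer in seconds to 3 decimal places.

Summing Sᵢαᵢ: 4.152 + 0.459 + 4.800 + 1.038 + 0.255 + 0.340 + 9.720 → A = 20.764 sabins.
Room volume: 160.797 m³.
RT60 = 0.161 · V / A = 0.161 × 160.797 / 20.764 = 1.247 s.

1.247 s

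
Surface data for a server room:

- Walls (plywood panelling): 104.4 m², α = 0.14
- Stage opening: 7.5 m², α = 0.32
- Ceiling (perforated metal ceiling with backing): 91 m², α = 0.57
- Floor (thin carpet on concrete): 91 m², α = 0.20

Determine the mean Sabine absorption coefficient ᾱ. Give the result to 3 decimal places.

0.296

Total surface area S = 293.9 m².
A = 104.4×0.14 + 7.5×0.32 + 91×0.57 + 91×0.20 = 87.086 sabins.
ᾱ = A/S = 0.296.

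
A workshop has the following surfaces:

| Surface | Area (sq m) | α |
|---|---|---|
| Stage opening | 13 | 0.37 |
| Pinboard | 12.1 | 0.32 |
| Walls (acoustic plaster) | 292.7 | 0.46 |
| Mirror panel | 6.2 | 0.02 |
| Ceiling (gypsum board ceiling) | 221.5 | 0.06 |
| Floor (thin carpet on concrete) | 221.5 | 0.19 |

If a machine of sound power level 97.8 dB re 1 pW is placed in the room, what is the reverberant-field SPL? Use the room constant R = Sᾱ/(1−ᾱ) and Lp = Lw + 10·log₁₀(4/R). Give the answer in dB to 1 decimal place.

A = 198.823 sabins; S = 767.0 sq m.
ᾱ = 0.2592, so room constant R = A/(1−ᾱ) = 268.390 sq m.
Lp = Lw + 10 log₁₀(4/R) = 97.8 -18.27 = 79.5 dB.

79.5 dB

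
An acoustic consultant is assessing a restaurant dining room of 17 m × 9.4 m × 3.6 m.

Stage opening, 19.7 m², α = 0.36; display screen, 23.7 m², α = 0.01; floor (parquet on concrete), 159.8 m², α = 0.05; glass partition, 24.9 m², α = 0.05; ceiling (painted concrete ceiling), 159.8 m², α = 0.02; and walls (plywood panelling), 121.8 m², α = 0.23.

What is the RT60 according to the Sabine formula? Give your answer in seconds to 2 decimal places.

Equivalent absorption area: A = 19.7×0.36 + 23.7×0.01 + 159.8×0.05 + 24.9×0.05 + 159.8×0.02 + 121.8×0.23 = 47.774 m².
Room volume: 575.28 m³.
RT60 = 0.161 · V / A = 0.161 × 575.28 / 47.774 = 1.94 s.

1.94 s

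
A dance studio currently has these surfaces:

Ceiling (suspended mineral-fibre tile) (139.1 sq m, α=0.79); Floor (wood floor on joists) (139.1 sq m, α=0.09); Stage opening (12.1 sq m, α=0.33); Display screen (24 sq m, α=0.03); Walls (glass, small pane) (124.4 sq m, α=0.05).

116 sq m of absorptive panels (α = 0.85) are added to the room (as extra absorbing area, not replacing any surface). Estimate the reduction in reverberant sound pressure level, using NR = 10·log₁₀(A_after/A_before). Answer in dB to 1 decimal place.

2.4 dB

A_before = Σ Sᵢαᵢ = 139.1*0.79 + 139.1*0.09 + 12.1*0.33 + 24*0.03 + 124.4*0.05 = 133.341 sabins.
Treatment contributes 116·0.85 = 98.600 sabins.
New total A_after = 231.941 sabins.
NR = 10·log₁₀(231.941/133.341) = 2.4 dB.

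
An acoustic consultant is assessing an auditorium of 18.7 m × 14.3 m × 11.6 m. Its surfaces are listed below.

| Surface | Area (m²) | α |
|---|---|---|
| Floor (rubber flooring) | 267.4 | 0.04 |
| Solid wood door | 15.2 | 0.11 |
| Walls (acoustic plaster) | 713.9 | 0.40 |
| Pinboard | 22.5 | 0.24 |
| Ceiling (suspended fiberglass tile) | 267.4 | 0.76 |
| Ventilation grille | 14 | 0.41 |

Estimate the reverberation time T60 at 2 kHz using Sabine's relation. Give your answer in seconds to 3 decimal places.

0.975 seconds

Equivalent absorption area: A = 267.4×0.04 + 15.2×0.11 + 713.9×0.40 + 22.5×0.24 + 267.4×0.76 + 14×0.41 = 512.292 m².
Volume V = 18.7 × 14.3 × 11.6 = 3101.956 m³.
Sabine: RT60 = 0.161 × 3101.956 / 512.292 = 0.975 s.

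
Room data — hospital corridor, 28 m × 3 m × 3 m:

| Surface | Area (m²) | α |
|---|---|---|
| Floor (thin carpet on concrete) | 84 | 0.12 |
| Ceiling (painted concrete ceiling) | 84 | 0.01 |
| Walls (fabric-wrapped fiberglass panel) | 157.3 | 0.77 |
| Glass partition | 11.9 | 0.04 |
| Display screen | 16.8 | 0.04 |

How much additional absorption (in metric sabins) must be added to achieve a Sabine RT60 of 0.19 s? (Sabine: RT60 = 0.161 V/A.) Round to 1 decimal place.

Summing Sᵢαᵢ: 10.080 + 0.840 + 121.121 + 0.476 + 0.672 → A₁ = 133.189 sabins.
V = 252 m³. Required absorption A₂ = 0.161 × 252 / 0.19 = 213.537 sabins.
Additional absorption ΔA = 213.537 − 133.189 = 80.3 sabins.

80.3 sabins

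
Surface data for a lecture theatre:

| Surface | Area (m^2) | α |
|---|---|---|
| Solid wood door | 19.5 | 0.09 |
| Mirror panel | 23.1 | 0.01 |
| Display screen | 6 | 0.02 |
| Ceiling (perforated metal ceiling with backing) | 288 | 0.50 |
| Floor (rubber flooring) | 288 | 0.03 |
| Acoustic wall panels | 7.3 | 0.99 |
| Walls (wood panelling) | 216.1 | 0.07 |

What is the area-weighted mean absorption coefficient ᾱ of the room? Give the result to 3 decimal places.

S = Σ Sᵢ = 19.5 + 23.1 + 6 + 288 + 288 + 7.3 + 216.1 = 848.0 m^2.
Σ(Sᵢαᵢ) = 19.5·0.09 + 23.1·0.01 + 6·0.02 + 288·0.50 + 288·0.03 + 7.3·0.99 + 216.1·0.07 = 177.100.
ᾱ = 177.100 / 848.0 = 0.209.

0.209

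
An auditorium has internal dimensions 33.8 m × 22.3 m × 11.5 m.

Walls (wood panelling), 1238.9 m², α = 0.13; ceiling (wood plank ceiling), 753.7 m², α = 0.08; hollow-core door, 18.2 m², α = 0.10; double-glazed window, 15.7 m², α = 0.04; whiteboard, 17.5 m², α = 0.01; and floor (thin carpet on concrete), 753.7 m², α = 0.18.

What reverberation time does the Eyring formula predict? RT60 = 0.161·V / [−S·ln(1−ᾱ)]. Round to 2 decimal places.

3.63 sec

S = Σ Sᵢ = 2797.7 m².
Absorption A = 1238.9×0.13 + 753.7×0.08 + 18.2×0.10 + 15.7×0.04 + 17.5×0.01 + 753.7×0.18 = 359.642 sabins.
ᾱ = 359.642 / 2797.7 = 0.1285.
Eyring denominator: −S ln(1−ᾱ) = 384.794.
V = 33.8 × 22.3 × 11.5 = 8668.01 m³.
T = 0.161·V/[−S·ln(1−ᾱ)] = 0.161·8668.01/384.794 = 3.63 s.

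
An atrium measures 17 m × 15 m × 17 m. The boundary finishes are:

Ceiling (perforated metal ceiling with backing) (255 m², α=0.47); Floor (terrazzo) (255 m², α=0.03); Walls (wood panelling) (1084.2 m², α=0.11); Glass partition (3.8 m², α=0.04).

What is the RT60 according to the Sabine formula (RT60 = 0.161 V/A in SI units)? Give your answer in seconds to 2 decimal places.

2.83 s

Equivalent absorption area: A = 255·0.47 + 255·0.03 + 1084.2·0.11 + 3.8·0.04 = 246.914 m².
Volume V = 17 × 15 × 17 = 4335 m³.
RT60 = 0.161 · V / A = 0.161 × 4335 / 246.914 = 2.83 s.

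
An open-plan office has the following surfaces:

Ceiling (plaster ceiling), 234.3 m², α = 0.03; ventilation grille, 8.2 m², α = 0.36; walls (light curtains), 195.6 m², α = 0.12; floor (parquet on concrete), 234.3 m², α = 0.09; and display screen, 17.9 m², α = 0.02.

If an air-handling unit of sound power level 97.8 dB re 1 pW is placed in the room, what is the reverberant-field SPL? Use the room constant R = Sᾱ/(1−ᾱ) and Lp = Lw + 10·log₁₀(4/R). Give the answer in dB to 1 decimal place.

86.1 dB

Σ(Sᵢαᵢ) = 234.3×0.03 + 8.2×0.36 + 195.6×0.12 + 234.3×0.09 + 17.9×0.02 = 54.898; total area S = 690.3 m².
ᾱ = 54.898/690.3 = 0.0795; R = Sᾱ/(1−ᾱ) = 54.898/(1−0.0795) = 59.639 m².
Lp = 97.8 + 10·log₁₀(4/59.639) = 97.8 + (-11.73) = 86.1 dB.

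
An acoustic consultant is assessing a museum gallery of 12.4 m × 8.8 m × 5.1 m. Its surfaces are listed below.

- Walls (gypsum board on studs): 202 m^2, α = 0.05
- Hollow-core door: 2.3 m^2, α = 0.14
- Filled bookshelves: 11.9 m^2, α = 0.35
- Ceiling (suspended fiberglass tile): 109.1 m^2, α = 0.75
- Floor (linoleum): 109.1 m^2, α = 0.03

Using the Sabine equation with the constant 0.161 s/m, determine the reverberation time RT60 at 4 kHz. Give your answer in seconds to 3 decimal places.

0.899 seconds

A = Σ Sᵢαᵢ = 202×0.05 + 2.3×0.14 + 11.9×0.35 + 109.1×0.75 + 109.1×0.03 = 99.685 sabins.
Room volume: 556.512 m³.
Sabine: RT60 = 0.161 × 556.512 / 99.685 = 0.899 s.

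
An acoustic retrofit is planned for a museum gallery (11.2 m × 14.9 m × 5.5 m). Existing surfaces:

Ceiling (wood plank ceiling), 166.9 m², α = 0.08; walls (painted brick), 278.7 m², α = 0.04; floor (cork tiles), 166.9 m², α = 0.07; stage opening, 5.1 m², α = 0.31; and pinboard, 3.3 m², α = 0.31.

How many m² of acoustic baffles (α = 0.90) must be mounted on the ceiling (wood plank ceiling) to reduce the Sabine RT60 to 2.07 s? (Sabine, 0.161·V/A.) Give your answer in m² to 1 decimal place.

A₁ = Σ Sᵢαᵢ = 166.9×0.08 + 278.7×0.04 + 166.9×0.07 + 5.1×0.31 + 3.3×0.31 = 38.787 sabins.
V = 917.84 m³. Target absorption A₂ = 0.161 × 917.84 / 2.07 = 71.388 sabins.
Absorption to add: 71.388 − 38.787 = 32.601 sabins.
Each m² of panel replacing the ceiling (wood plank ceiling) adds (0.90 − 0.08) = 0.82 sabins.
Panel area = 32.601 / 0.82 = 39.8 m².

39.8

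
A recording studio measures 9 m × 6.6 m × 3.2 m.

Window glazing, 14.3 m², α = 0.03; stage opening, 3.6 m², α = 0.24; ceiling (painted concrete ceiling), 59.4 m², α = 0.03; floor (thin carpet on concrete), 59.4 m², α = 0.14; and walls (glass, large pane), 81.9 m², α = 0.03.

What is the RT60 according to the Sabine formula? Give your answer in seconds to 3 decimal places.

Equivalent absorption area: A = 14.3*0.03 + 3.6*0.24 + 59.4*0.03 + 59.4*0.14 + 81.9*0.03 = 13.848 m².
Volume V = 9 × 6.6 × 3.2 = 190.08 m³.
Sabine: RT60 = 0.161 × 190.08 / 13.848 = 2.210 s.

2.210 s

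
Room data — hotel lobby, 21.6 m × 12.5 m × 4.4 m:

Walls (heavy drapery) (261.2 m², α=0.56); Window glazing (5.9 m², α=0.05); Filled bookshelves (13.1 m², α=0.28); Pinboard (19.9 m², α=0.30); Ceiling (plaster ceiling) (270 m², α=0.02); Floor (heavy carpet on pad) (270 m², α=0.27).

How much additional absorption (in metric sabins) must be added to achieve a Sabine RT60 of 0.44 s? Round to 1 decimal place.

Equivalent absorption area: A₁ = 261.2×0.56 + 5.9×0.05 + 13.1×0.28 + 19.9×0.30 + 270×0.02 + 270×0.27 = 234.505 m².
For T = 0.44 s, need A₂ = 0.161·V/T = 0.161·1188/0.44 = 434.700 sabins.
Shortfall: 434.700 − 234.505 = 200.2 sabins.

200.2 sabins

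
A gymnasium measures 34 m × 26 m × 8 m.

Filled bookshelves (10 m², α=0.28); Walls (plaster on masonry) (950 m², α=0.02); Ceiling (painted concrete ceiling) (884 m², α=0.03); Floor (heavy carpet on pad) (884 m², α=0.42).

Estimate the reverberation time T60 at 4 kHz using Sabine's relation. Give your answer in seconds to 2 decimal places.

2.71 seconds

Equivalent absorption area: A = 10×0.28 + 950×0.02 + 884×0.03 + 884×0.42 = 419.600 m².
Volume V = 34 × 26 × 8 = 7072 m³.
T = 0.161 V/A = 0.161·7072/419.600 = 2.71 s.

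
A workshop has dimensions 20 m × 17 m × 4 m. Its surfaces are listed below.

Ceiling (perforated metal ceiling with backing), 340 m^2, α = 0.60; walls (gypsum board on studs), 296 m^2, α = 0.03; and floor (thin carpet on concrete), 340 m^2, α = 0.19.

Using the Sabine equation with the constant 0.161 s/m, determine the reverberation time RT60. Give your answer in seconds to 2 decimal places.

0.79 s

A = Σ Sᵢαᵢ = 340*0.60 + 296*0.03 + 340*0.19 = 277.480 sabins.
Volume V = 20 × 17 × 4 = 1360 m³.
T = 0.161 V/A = 0.161·1360/277.480 = 0.79 s.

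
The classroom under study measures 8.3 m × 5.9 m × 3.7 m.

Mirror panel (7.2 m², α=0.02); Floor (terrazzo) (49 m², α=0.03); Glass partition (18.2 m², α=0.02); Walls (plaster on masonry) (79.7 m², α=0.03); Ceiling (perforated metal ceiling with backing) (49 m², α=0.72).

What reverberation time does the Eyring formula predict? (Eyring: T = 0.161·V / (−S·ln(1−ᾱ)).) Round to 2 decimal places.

0.66 s

S = Σ Sᵢ = 203.1 m².
Absorption A = 7.2·0.02 + 49·0.03 + 18.2·0.02 + 79.7·0.03 + 49·0.72 = 39.649 sabins.
Mean coefficient ᾱ = A/S = 0.1952.
Eyring denominator: −S ln(1−ᾱ) = 44.105.
V = 8.3 × 5.9 × 3.7 = 181.189 m³.
RT60 = 0.161 × 181.189 / 44.105 = 0.66 s.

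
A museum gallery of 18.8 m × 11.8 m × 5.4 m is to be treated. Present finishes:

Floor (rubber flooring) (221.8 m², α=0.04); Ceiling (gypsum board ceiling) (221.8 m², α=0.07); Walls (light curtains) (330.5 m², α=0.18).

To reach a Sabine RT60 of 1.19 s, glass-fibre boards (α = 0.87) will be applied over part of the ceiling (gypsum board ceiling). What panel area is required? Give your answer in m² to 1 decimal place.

97.7

A₁ = Σ Sᵢαᵢ = 221.8·0.04 + 221.8·0.07 + 330.5·0.18 = 83.888 sabins.
V = 1197.936 m³. Target absorption A₂ = 0.161 × 1197.936 / 1.19 = 162.074 sabins.
ΔA needed = 162.074 − 83.888 = 78.186 sabins.
Net gain per m²: Δα = 0.87 − 0.07 = 0.80.
Area = ΔA/Δα = 78.186/0.80 = 97.7 m².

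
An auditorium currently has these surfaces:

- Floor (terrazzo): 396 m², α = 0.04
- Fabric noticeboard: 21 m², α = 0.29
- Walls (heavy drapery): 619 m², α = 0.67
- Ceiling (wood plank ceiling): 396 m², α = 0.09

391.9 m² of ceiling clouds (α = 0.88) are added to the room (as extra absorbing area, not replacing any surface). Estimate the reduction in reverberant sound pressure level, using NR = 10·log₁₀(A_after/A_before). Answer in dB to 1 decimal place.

2.4 dB

Total absorption A_before = 396·0.04 + 21·0.29 + 619·0.67 + 396·0.09
  = 15.840 + 6.090 + 414.730 + 35.640 = 472.300 m² sabins.
Treatment contributes 391.9·0.88 = 344.872 sabins.
New total A_after = 817.172 sabins.
Reduction = 10 log₁₀(A_after/A_before) = 10 log₁₀(1.7302) = 2.4 dB.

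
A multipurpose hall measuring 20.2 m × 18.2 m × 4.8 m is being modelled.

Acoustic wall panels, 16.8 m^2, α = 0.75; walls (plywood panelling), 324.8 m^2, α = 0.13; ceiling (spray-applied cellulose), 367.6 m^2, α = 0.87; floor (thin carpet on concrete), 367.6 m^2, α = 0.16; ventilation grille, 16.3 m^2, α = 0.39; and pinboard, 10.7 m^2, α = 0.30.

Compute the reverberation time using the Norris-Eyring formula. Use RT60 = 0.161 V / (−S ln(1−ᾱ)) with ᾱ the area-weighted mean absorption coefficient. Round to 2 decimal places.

0.50 s

Total surface area S = 16.8 + 324.8 + 367.6 + 367.6 + 16.3 + 10.7 = 1103.8 m^2.
Absorption A = 16.8×0.75 + 324.8×0.13 + 367.6×0.87 + 367.6×0.16 + 16.3×0.39 + 10.7×0.30 = 443.019 sabins.
Mean coefficient ᾱ = A/S = 0.4014.
−S·ln(1−ᾱ) = −1103.8 × ln(1 − 0.4014) = 566.428.
V = 20.2 × 18.2 × 4.8 = 1764.672 m³.
T = 0.161·V/[−S·ln(1−ᾱ)] = 0.161·1764.672/566.428 = 0.50 s.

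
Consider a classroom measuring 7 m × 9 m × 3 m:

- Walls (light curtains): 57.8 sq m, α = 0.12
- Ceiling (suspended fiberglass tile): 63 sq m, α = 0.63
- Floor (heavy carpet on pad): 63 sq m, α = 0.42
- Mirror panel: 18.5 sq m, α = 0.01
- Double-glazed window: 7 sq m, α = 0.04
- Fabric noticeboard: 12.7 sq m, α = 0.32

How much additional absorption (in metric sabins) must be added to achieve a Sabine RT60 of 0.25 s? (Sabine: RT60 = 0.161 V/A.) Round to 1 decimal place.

44.1 sabins

A₁ = Σ Sᵢαᵢ = 57.8·0.12 + 63·0.63 + 63·0.42 + 18.5·0.01 + 7·0.04 + 12.7·0.32 = 77.615 sabins.
For T = 0.25 s, need A₂ = 0.161·V/T = 0.161·189/0.25 = 121.716 sabins.
Shortfall: 121.716 − 77.615 = 44.1 sabins.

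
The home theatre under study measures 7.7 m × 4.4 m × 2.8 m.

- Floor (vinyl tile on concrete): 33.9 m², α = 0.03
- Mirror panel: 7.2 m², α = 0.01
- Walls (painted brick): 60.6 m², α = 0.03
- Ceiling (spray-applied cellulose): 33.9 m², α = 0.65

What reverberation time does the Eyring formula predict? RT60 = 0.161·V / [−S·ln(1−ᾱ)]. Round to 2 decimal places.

Total surface area S = 33.9 + 7.2 + 60.6 + 33.9 = 135.6 m².
Absorption A = 33.9·0.03 + 7.2·0.01 + 60.6·0.03 + 33.9·0.65 = 24.942 sabins.
Mean coefficient ᾱ = A/S = 0.1839.
Eyring denominator: −S ln(1−ᾱ) = 27.556.
V = 7.7 × 4.4 × 2.8 = 94.864 m³.
T = 0.161·V/[−S·ln(1−ᾱ)] = 0.161·94.864/27.556 = 0.55 s.

0.55 sec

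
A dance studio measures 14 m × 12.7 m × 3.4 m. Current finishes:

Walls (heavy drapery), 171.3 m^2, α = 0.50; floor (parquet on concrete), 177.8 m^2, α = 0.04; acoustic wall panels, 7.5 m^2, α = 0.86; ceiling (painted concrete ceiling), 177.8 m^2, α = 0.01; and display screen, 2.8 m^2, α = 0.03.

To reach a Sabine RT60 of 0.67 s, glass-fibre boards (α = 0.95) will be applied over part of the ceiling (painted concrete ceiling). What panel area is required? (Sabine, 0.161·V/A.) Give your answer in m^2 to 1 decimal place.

47.0

A₁ = Σ Sᵢαᵢ = 171.3×0.50 + 177.8×0.04 + 7.5×0.86 + 177.8×0.01 + 2.8×0.03 = 101.074 sabins.
Required A₂ = 0.161·604.52/0.67 = 145.265 sabins.
Absorption to add: 145.265 − 101.074 = 44.191 sabins.
Each m^2 of panel replacing the ceiling (painted concrete ceiling) adds (0.95 − 0.01) = 0.94 sabins.
Panel area = 44.191 / 0.94 = 47.0 m^2.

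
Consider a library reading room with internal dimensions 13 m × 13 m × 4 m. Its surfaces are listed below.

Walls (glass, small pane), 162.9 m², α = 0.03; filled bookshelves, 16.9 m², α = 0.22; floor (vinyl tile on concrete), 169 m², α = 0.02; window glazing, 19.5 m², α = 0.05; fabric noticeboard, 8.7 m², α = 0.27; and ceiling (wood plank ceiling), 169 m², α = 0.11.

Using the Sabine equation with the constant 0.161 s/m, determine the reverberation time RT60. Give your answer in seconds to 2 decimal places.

3.21 s

Equivalent absorption area: A = 162.9·0.03 + 16.9·0.22 + 169·0.02 + 19.5·0.05 + 8.7·0.27 + 169·0.11 = 33.899 m².
Volume V = 13 × 13 × 4 = 676 m³.
Sabine: RT60 = 0.161 × 676 / 33.899 = 3.21 s.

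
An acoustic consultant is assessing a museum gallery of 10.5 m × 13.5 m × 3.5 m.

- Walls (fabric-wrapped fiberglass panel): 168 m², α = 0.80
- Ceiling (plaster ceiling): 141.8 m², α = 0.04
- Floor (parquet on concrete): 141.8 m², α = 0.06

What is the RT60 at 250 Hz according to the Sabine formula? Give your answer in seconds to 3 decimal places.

0.538 seconds

A = Σ Sᵢαᵢ = 168·0.80 + 141.8·0.04 + 141.8·0.06 = 148.580 sabins.
V = 10.5·13.5·3.5 = 496.125 m³.
Sabine: RT60 = 0.161 × 496.125 / 148.580 = 0.538 s.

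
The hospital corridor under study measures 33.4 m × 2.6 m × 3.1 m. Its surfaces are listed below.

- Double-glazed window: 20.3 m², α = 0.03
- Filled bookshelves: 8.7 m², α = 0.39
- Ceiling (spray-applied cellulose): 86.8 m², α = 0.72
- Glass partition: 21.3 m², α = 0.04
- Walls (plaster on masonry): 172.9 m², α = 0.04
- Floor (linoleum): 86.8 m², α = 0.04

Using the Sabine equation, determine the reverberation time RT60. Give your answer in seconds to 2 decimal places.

0.56 seconds

A = Σ Sᵢαᵢ = 20.3*0.03 + 8.7*0.39 + 86.8*0.72 + 21.3*0.04 + 172.9*0.04 + 86.8*0.04 = 77.738 sabins.
Volume V = 33.4 × 2.6 × 3.1 = 269.204 m³.
T = 0.161 V/A = 0.161·269.204/77.738 = 0.56 s.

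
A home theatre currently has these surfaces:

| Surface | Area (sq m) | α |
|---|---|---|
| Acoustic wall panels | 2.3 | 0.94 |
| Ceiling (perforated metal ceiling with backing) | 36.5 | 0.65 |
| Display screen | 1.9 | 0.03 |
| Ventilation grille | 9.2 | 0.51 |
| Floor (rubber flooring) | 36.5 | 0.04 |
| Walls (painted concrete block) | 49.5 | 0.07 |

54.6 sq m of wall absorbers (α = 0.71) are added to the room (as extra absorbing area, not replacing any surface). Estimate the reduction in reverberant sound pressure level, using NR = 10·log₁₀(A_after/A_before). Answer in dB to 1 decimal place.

A_before = Σ Sᵢαᵢ = 2.3·0.94 + 36.5·0.65 + 1.9·0.03 + 9.2·0.51 + 36.5·0.04 + 49.5·0.07 = 35.561 sabins.
Added absorption = 54.6 × 0.71 = 38.766 sabins.
New total A_after = 74.327 sabins.
Reduction = 10 log₁₀(A_after/A_before) = 10 log₁₀(2.0901) = 3.2 dB.

3.2 dB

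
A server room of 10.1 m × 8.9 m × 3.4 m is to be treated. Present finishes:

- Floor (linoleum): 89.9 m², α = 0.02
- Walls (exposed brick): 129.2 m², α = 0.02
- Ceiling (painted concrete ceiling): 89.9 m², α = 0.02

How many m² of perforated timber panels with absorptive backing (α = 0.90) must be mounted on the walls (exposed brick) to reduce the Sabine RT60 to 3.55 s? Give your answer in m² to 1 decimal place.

Total absorption A₁ = 89.9×0.02 + 129.2×0.02 + 89.9×0.02
  = 1.798 + 2.584 + 1.798 = 6.180 m² sabins.
V = 305.626 m³. Target absorption A₂ = 0.161 × 305.626 / 3.55 = 13.861 sabins.
ΔA needed = 13.861 − 6.180 = 7.681 sabins.
Net gain per m²: Δα = 0.90 − 0.02 = 0.88.
Panel area = 7.681 / 0.88 = 8.7 m².

8.7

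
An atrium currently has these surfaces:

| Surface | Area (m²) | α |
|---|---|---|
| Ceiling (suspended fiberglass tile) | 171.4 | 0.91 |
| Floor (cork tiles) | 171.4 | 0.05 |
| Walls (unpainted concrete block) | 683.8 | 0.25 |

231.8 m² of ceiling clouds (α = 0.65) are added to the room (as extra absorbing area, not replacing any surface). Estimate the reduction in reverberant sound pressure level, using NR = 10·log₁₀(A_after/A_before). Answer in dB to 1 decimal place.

1.6 dB

Equivalent absorption area: A_before = 171.4×0.91 + 171.4×0.05 + 683.8×0.25 = 335.494 m².
Added absorption = 231.8 × 0.65 = 150.670 sabins.
New total A_after = 486.164 sabins.
Reduction = 10 log₁₀(A_after/A_before) = 10 log₁₀(1.4491) = 1.6 dB.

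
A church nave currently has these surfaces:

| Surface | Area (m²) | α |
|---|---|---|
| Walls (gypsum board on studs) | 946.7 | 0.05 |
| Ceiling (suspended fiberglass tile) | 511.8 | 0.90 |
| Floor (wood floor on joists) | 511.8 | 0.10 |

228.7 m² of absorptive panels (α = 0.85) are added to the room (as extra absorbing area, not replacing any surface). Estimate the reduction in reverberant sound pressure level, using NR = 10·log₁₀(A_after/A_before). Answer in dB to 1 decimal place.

A_before = Σ Sᵢαᵢ = 946.7·0.05 + 511.8·0.90 + 511.8·0.10 = 559.135 sabins.
Treatment contributes 228.7·0.85 = 194.395 sabins.
A_after = 559.135 + 194.395 = 753.530 sabins.
NR = 10·log₁₀(753.530/559.135) = 1.3 dB.

1.3 dB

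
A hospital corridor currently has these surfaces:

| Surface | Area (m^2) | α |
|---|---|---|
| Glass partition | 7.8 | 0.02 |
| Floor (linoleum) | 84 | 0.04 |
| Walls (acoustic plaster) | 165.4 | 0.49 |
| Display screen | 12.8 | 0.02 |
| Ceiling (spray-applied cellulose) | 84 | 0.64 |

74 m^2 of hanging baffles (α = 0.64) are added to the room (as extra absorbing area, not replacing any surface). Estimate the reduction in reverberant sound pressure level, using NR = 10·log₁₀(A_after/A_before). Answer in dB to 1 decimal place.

1.3 dB

Equivalent absorption area: A_before = 7.8×0.02 + 84×0.04 + 165.4×0.49 + 12.8×0.02 + 84×0.64 = 138.578 m^2.
Treatment contributes 74·0.64 = 47.360 sabins.
A_after = 138.578 + 47.360 = 185.938 sabins.
Reduction = 10 log₁₀(A_after/A_before) = 10 log₁₀(1.3418) = 1.3 dB.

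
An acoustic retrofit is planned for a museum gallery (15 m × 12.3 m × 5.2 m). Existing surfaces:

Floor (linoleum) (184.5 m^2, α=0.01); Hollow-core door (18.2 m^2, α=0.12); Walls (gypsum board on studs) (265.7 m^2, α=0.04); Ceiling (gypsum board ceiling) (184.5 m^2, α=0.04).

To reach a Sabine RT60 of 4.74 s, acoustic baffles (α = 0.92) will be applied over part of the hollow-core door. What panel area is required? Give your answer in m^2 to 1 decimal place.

A₁ = Σ Sᵢαᵢ = 184.5×0.01 + 18.2×0.12 + 265.7×0.04 + 184.5×0.04 = 22.037 sabins.
Required A₂ = 0.161·959.4/4.74 = 32.587 sabins.
ΔA needed = 32.587 − 22.037 = 10.550 sabins.
Each m^2 of panel replacing the hollow-core door adds (0.92 − 0.12) = 0.80 sabins.
Area = ΔA/Δα = 10.550/0.80 = 13.2 m^2.

13.2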